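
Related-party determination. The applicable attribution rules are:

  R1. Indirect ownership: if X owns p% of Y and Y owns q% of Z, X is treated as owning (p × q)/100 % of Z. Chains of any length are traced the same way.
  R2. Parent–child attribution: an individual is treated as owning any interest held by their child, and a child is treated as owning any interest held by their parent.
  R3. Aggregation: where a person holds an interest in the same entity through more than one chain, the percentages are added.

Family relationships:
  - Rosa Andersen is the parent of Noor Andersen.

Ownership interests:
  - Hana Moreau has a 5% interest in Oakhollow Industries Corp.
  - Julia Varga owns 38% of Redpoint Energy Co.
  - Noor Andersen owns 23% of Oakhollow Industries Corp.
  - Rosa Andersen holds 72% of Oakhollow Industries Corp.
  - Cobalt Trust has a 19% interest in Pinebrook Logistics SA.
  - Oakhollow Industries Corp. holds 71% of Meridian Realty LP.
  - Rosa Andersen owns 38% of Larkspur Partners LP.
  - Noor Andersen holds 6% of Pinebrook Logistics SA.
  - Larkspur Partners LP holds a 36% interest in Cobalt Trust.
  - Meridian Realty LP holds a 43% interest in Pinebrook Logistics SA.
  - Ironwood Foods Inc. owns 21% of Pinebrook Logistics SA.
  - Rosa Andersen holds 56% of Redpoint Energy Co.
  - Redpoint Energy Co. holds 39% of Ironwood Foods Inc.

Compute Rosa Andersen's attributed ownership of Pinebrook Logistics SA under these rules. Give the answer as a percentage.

42.1891%

By parent–child attribution (R2), Rosa Andersen is treated as also owning Noor Andersen's interest in Oakhollow Industries Corp, giving 72% + 23% = 95%.
By parent–child attribution (R2), Rosa Andersen is treated as owning Noor Andersen's 6% interest in Pinebrook Logistics SA.
Chain via Redpoint Energy Co. → Ironwood Foods Inc. (R1): 56% × 39% × 21% = 4.5864% of Pinebrook Logistics SA.
Chain via Larkspur Partners LP → Cobalt Trust (R1): 38% × 36% × 19% = 2.5992% of Pinebrook Logistics SA.
Chain via Oakhollow Industries Corp. → Meridian Realty LP (R1): 95% × 71% × 43% = 29.0035% of Pinebrook Logistics SA.
Direct interest in Pinebrook Logistics SA: 6%.
Aggregating (R3): 4.5864% + 2.5992% + 29.0035% + 6% = 42.1891%.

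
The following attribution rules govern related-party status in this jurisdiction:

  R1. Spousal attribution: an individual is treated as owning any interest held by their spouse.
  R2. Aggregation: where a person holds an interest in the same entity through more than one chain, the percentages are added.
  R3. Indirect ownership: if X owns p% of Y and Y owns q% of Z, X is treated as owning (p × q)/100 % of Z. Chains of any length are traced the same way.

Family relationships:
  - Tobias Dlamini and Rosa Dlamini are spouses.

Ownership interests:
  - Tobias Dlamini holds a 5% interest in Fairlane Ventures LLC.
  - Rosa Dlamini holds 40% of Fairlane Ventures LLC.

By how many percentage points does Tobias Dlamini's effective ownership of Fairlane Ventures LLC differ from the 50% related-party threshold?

By spousal attribution (R1), Tobias Dlamini is treated as also owning Rosa Dlamini's interest in Fairlane Ventures LLC, giving 5% + 40% = 45%.
Direct interest in Fairlane Ventures LLC: 45%.
45% falls short of the 50% threshold by 5 percentage points.

5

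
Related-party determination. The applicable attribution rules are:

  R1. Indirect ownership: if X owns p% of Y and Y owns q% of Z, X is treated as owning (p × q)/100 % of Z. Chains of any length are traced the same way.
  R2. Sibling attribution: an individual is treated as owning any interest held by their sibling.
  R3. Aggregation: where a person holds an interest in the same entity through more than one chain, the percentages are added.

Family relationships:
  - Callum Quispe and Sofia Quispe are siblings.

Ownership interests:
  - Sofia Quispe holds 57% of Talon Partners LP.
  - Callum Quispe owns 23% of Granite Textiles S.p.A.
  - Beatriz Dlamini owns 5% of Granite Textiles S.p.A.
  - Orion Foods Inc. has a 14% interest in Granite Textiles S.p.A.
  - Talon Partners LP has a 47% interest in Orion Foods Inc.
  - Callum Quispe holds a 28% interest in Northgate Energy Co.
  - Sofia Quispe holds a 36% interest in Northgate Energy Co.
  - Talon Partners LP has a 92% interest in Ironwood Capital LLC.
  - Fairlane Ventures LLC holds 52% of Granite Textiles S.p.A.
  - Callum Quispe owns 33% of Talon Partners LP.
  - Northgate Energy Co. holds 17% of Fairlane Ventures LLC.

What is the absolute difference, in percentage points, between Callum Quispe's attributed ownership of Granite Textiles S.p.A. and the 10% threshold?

24.5796

By sibling attribution (R2), Callum Quispe is treated as also owning Sofia Quispe's interest in Northgate Energy Co, giving 28% + 36% = 64%.
By sibling attribution (R2), Callum Quispe is treated as also owning Sofia Quispe's interest in Talon Partners LP, giving 33% + 57% = 90%.
Chain via Northgate Energy Co. → Fairlane Ventures LLC (R1): 64% × 17% × 52% = 5.6576% of Granite Textiles S.p.A.
Chain via Talon Partners LP → Orion Foods Inc. (R1): 90% × 47% × 14% = 5.922% of Granite Textiles S.p.A.
Direct interest in Granite Textiles S.p.A: 23%.
Aggregating (R3): 5.6576% + 5.922% + 23% = 34.5796%.
34.5796% exceeds the 10% threshold by 24.5796 percentage points.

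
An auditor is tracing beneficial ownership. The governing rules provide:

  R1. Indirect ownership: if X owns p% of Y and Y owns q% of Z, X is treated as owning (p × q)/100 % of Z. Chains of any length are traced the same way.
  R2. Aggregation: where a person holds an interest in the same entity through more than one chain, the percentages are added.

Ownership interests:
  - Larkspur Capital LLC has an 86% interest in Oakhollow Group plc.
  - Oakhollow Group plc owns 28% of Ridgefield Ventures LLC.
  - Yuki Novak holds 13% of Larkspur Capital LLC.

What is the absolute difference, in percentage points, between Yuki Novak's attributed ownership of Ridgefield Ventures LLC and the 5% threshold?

Chain via Larkspur Capital LLC → Oakhollow Group plc (R1): 13% × 86% × 28% = 3.1304% of Ridgefield Ventures LLC.
3.1304% falls short of the 5% threshold by 1.8696 percentage points.

1.8696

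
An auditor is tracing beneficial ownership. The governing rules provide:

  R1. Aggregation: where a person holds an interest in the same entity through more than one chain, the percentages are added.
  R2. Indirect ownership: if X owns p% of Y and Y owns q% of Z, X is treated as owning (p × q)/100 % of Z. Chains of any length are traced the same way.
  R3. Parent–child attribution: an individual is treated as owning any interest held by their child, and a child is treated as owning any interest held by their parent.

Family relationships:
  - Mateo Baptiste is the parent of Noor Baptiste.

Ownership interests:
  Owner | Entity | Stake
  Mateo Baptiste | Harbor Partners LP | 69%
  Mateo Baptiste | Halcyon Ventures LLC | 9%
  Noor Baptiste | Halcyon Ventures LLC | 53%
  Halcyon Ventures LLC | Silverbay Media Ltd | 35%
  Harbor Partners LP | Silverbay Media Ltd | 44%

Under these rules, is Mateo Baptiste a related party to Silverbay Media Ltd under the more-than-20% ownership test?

Yes

By parent–child attribution (R3), Mateo Baptiste is treated as also owning Noor Baptiste's interest in Halcyon Ventures LLC, giving 9% + 53% = 62%.
Chain via Halcyon Ventures LLC (R2): 62% × 35% = 21.7% of Silverbay Media Ltd.
Chain via Harbor Partners LP (R2): 69% × 44% = 30.36% of Silverbay Media Ltd.
Aggregating (R1): 21.7% + 30.36% = 52.06%.
52.06% exceeds the 20% threshold, so Mateo is a related party to Silverbay Media Ltd.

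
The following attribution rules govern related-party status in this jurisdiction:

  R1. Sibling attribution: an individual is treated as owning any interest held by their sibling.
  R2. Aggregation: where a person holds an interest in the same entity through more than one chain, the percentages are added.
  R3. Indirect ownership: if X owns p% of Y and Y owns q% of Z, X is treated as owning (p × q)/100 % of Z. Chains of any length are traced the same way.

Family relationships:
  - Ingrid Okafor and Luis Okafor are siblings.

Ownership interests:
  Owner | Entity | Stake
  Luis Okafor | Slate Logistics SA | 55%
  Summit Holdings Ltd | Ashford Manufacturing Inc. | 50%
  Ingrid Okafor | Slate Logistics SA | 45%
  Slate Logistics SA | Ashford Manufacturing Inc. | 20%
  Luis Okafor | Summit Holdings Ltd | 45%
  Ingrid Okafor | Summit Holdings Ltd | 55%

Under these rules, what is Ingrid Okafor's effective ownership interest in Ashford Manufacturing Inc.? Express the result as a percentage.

By sibling attribution (R1), Ingrid Okafor is treated as also owning Luis Okafor's interest in Summit Holdings Ltd, giving 55% + 45% = 100%.
By sibling attribution (R1), Ingrid Okafor is treated as also owning Luis Okafor's interest in Slate Logistics SA, giving 45% + 55% = 100%.
Chain via Summit Holdings Ltd (R3): 100% × 50% = 50% of Ashford Manufacturing Inc.
Chain via Slate Logistics SA (R3): 100% × 20% = 20% of Ashford Manufacturing Inc.
Aggregating (R2): 50% + 20% = 70%.

70%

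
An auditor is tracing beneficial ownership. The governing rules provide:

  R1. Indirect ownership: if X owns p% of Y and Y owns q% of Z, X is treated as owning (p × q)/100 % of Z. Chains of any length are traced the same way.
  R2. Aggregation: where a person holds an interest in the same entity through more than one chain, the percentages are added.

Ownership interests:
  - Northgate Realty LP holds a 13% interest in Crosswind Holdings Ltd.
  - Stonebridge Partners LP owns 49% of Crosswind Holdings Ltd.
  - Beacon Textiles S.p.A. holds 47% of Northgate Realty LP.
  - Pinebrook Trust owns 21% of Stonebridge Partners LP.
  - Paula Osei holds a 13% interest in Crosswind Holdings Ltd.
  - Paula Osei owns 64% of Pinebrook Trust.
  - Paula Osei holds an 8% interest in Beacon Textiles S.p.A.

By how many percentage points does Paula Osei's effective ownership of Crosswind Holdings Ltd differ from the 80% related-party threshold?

Chain via Beacon Textiles S.p.A. → Northgate Realty LP (R1): 8% × 47% × 13% = 0.4888% of Crosswind Holdings Ltd.
Chain via Pinebrook Trust → Stonebridge Partners LP (R1): 64% × 21% × 49% = 6.5856% of Crosswind Holdings Ltd.
Direct interest in Crosswind Holdings Ltd: 13%.
Aggregating (R2): 0.4888% + 6.5856% + 13% = 20.0744%.
20.0744% falls short of the 80% threshold by 59.9256 percentage points.

59.9256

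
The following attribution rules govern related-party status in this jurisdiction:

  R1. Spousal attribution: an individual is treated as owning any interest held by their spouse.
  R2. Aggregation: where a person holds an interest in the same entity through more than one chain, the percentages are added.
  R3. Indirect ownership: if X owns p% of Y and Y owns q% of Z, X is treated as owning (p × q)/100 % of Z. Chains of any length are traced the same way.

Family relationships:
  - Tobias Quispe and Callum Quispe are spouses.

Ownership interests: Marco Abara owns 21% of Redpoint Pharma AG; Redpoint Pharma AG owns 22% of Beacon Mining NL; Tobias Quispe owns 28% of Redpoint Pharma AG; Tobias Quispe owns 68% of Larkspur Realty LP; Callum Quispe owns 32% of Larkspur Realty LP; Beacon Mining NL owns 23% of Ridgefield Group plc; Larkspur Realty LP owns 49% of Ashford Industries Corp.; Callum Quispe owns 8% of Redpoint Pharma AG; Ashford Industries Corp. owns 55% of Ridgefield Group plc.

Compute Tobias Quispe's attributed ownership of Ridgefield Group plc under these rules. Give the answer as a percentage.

28.7716%

By spousal attribution (R1), Tobias Quispe is treated as also owning Callum Quispe's interest in Redpoint Pharma AG, giving 28% + 8% = 36%.
By spousal attribution (R1), Tobias Quispe is treated as also owning Callum Quispe's interest in Larkspur Realty LP, giving 68% + 32% = 100%.
Chain via Redpoint Pharma AG → Beacon Mining NL (R3): 36% × 22% × 23% = 1.8216% of Ridgefield Group plc.
Chain via Larkspur Realty LP → Ashford Industries Corp. (R3): 100% × 49% × 55% = 26.95% of Ridgefield Group plc.
Aggregating (R2): 1.8216% + 26.95% = 28.7716%.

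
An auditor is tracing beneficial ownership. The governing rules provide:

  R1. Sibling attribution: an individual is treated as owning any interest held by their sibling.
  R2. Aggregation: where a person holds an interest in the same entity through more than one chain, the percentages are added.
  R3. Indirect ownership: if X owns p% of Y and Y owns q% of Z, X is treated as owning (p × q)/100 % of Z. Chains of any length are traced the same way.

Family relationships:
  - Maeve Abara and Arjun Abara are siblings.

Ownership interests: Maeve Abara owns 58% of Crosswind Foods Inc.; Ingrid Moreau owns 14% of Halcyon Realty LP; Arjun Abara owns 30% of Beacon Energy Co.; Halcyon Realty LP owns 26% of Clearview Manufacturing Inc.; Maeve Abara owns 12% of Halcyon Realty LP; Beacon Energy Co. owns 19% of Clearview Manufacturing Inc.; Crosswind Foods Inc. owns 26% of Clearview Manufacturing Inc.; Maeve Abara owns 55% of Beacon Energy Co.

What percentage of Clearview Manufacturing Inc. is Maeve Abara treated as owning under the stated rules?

34.35%

By sibling attribution (R1), Maeve Abara is treated as also owning Arjun Abara's interest in Beacon Energy Co, giving 55% + 30% = 85%.
Chain via Halcyon Realty LP (R3): 12% × 26% = 3.12% of Clearview Manufacturing Inc.
Chain via Beacon Energy Co. (R3): 85% × 19% = 16.15% of Clearview Manufacturing Inc.
Chain via Crosswind Foods Inc. (R3): 58% × 26% = 15.08% of Clearview Manufacturing Inc.
Aggregating (R2): 3.12% + 16.15% + 15.08% = 34.35%.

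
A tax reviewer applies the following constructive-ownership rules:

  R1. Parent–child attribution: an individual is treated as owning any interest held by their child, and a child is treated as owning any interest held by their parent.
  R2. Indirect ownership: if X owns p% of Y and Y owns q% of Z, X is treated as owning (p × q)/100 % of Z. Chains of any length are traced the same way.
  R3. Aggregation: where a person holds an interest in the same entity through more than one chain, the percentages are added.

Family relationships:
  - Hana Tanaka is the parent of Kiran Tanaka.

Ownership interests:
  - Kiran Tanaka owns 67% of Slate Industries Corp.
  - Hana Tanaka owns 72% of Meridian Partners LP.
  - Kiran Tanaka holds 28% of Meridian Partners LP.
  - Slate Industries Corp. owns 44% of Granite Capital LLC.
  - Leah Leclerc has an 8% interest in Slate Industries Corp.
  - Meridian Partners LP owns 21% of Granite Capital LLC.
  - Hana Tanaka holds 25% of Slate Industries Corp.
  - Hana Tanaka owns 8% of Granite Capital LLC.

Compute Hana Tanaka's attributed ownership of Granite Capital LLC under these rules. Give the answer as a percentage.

69.48%

By parent–child attribution (R1), Hana Tanaka is treated as also owning Kiran Tanaka's interest in Meridian Partners LP, giving 72% + 28% = 100%.
By parent–child attribution (R1), Hana Tanaka is treated as also owning Kiran Tanaka's interest in Slate Industries Corp, giving 25% + 67% = 92%.
Chain via Meridian Partners LP (R2): 100% × 21% = 21% of Granite Capital LLC.
Chain via Slate Industries Corp. (R2): 92% × 44% = 40.48% of Granite Capital LLC.
Direct interest in Granite Capital LLC: 8%.
Aggregating (R3): 21% + 40.48% + 8% = 69.48%.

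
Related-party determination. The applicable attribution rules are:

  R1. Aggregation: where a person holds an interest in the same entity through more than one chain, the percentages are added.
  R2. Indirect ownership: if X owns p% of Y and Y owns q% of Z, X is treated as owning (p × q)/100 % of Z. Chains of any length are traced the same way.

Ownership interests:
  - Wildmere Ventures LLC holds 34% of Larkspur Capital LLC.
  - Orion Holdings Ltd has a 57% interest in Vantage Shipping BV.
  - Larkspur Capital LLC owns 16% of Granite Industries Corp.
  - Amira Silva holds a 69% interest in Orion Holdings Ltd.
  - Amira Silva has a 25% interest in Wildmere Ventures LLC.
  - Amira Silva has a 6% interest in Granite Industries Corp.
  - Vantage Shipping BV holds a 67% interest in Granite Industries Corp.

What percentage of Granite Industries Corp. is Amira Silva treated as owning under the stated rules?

Chain via Orion Holdings Ltd → Vantage Shipping BV (R2): 69% × 57% × 67% = 26.3511% of Granite Industries Corp.
Chain via Wildmere Ventures LLC → Larkspur Capital LLC (R2): 25% × 34% × 16% = 1.36% of Granite Industries Corp.
Direct interest in Granite Industries Corp: 6%.
Aggregating (R1): 26.3511% + 1.36% + 6% = 33.7111%.

33.7111%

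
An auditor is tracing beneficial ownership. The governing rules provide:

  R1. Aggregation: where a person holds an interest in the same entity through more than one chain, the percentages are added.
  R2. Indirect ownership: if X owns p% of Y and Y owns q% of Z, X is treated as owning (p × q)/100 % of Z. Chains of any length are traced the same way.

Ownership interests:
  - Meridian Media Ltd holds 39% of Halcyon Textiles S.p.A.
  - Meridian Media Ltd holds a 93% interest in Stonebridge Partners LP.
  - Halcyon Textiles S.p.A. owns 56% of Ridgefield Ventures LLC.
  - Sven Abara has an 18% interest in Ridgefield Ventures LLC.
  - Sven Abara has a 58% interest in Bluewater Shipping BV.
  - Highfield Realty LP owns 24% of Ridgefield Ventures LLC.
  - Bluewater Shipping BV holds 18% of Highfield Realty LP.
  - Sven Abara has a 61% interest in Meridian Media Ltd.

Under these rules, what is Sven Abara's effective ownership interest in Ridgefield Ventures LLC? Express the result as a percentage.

Chain via Meridian Media Ltd → Halcyon Textiles S.p.A. (R2): 61% × 39% × 56% = 13.3224% of Ridgefield Ventures LLC.
Chain via Bluewater Shipping BV → Highfield Realty LP (R2): 58% × 18% × 24% = 2.5056% of Ridgefield Ventures LLC.
Direct interest in Ridgefield Ventures LLC: 18%.
Aggregating (R1): 13.3224% + 2.5056% + 18% = 33.828%.

33.828%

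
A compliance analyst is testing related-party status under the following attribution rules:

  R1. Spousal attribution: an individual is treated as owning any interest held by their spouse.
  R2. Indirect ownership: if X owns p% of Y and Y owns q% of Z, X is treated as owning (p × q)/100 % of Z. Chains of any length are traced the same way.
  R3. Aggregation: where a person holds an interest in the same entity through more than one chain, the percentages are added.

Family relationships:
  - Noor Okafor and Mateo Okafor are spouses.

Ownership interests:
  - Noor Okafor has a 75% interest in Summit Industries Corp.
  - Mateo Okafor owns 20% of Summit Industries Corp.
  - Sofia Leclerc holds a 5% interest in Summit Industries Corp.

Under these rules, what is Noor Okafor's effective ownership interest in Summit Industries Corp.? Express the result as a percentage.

By spousal attribution (R1), Noor Okafor is treated as also owning Mateo Okafor's interest in Summit Industries Corp, giving 75% + 20% = 95%.
Direct interest in Summit Industries Corp: 95%.

95%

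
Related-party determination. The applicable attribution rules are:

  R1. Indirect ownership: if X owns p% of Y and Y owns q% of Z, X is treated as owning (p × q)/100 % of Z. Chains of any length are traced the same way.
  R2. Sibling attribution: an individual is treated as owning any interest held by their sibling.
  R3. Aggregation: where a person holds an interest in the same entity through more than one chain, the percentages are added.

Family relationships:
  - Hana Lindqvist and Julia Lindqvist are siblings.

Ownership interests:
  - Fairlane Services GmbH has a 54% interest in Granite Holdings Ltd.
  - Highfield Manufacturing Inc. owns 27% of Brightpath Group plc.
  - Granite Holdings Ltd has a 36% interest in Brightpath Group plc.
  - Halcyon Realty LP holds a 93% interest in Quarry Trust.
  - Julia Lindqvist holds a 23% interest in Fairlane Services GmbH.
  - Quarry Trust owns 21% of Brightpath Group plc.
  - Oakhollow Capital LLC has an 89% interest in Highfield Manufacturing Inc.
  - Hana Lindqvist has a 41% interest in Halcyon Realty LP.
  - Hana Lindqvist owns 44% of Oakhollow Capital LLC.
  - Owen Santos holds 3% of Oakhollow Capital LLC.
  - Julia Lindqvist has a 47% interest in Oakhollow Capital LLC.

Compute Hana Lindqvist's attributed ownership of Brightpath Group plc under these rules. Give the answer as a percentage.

34.3458%

By sibling attribution (R2), Hana Lindqvist is treated as also owning Julia Lindqvist's interest in Oakhollow Capital LLC, giving 44% + 47% = 91%.
By sibling attribution (R2), Hana Lindqvist is treated as owning Julia Lindqvist's 23% interest in Fairlane Services GmbH.
Chain via Oakhollow Capital LLC → Highfield Manufacturing Inc. (R1): 91% × 89% × 27% = 21.8673% of Brightpath Group plc.
Chain via Halcyon Realty LP → Quarry Trust (R1): 41% × 93% × 21% = 8.0073% of Brightpath Group plc.
Chain via Fairlane Services GmbH → Granite Holdings Ltd (R1): 23% × 54% × 36% = 4.4712% of Brightpath Group plc.
Aggregating (R3): 21.8673% + 8.0073% + 4.4712% = 34.3458%.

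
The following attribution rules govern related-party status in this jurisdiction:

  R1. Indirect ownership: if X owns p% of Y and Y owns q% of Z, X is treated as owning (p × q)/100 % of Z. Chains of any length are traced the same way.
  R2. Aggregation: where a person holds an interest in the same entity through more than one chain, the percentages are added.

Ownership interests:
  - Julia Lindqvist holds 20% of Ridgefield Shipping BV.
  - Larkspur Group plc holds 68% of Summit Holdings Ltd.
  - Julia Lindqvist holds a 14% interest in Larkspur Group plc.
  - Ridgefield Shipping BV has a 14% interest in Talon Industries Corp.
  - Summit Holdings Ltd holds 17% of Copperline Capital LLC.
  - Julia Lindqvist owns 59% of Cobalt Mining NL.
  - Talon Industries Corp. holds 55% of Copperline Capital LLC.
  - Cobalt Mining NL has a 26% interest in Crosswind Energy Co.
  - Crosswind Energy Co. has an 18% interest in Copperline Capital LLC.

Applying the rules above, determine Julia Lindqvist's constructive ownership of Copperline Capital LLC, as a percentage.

Chain via Larkspur Group plc → Summit Holdings Ltd (R1): 14% × 68% × 17% = 1.6184% of Copperline Capital LLC.
Chain via Cobalt Mining NL → Crosswind Energy Co. (R1): 59% × 26% × 18% = 2.7612% of Copperline Capital LLC.
Chain via Ridgefield Shipping BV → Talon Industries Corp. (R1): 20% × 14% × 55% = 1.54% of Copperline Capital LLC.
Aggregating (R2): 1.6184% + 2.7612% + 1.54% = 5.9196%.

5.9196%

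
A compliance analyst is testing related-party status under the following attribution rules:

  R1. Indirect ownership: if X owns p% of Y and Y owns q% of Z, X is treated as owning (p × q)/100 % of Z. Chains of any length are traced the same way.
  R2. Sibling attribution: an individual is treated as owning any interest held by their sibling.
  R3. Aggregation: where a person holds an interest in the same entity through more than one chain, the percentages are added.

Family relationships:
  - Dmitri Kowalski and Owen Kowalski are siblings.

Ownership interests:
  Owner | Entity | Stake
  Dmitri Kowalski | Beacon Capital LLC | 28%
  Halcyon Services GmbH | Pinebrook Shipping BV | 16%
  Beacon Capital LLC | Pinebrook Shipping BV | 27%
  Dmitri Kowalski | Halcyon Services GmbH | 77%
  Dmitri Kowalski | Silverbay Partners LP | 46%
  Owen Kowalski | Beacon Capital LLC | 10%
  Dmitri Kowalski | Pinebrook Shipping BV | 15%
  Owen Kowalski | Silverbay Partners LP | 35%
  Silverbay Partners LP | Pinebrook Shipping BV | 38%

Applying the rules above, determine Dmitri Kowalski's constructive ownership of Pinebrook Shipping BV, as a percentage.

68.36%

By sibling attribution (R2), Dmitri Kowalski is treated as also owning Owen Kowalski's interest in Silverbay Partners LP, giving 46% + 35% = 81%.
By sibling attribution (R2), Dmitri Kowalski is treated as also owning Owen Kowalski's interest in Beacon Capital LLC, giving 28% + 10% = 38%.
Chain via Silverbay Partners LP (R1): 81% × 38% = 30.78% of Pinebrook Shipping BV.
Chain via Halcyon Services GmbH (R1): 77% × 16% = 12.32% of Pinebrook Shipping BV.
Chain via Beacon Capital LLC (R1): 38% × 27% = 10.26% of Pinebrook Shipping BV.
Direct interest in Pinebrook Shipping BV: 15%.
Aggregating (R3): 30.78% + 12.32% + 10.26% + 15% = 68.36%.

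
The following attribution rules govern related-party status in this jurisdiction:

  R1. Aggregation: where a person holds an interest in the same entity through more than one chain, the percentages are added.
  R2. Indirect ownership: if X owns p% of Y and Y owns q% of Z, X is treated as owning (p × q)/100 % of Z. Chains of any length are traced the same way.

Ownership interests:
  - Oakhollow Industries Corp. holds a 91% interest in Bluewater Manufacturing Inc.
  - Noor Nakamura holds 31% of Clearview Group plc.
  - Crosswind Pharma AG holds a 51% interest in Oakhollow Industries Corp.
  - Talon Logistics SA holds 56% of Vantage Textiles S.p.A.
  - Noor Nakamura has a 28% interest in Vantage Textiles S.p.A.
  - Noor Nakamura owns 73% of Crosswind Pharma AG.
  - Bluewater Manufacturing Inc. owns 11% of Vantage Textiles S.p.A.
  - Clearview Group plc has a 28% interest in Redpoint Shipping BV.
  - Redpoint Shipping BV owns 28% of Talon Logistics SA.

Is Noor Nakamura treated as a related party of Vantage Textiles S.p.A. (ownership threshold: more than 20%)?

Yes

Chain via Crosswind Pharma AG → Oakhollow Industries Corp. → Bluewater Manufacturing Inc. (R2): 73% × 51% × 91% × 11% = 3.726723% of Vantage Textiles S.p.A.
Chain via Clearview Group plc → Redpoint Shipping BV → Talon Logistics SA (R2): 31% × 28% × 28% × 56% = 1.361024% of Vantage Textiles S.p.A.
Direct interest in Vantage Textiles S.p.A: 28%.
Aggregating (R1): 3.726723% + 1.361024% + 28% = 33.087747%.
33.087747% exceeds the 20% threshold, so Noor is a related party to Vantage Textiles S.p.A.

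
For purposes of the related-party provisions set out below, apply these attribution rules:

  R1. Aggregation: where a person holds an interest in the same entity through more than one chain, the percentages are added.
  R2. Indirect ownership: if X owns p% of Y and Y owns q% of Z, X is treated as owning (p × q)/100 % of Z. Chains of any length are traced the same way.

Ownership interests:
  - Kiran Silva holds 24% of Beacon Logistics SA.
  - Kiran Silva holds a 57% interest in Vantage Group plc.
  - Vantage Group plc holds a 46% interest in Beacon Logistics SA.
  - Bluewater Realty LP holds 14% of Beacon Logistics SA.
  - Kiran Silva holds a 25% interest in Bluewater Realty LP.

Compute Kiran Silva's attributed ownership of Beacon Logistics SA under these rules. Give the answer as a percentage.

53.72%

Chain via Bluewater Realty LP (R2): 25% × 14% = 3.5% of Beacon Logistics SA.
Chain via Vantage Group plc (R2): 57% × 46% = 26.22% of Beacon Logistics SA.
Direct interest in Beacon Logistics SA: 24%.
Aggregating (R1): 3.5% + 26.22% + 24% = 53.72%.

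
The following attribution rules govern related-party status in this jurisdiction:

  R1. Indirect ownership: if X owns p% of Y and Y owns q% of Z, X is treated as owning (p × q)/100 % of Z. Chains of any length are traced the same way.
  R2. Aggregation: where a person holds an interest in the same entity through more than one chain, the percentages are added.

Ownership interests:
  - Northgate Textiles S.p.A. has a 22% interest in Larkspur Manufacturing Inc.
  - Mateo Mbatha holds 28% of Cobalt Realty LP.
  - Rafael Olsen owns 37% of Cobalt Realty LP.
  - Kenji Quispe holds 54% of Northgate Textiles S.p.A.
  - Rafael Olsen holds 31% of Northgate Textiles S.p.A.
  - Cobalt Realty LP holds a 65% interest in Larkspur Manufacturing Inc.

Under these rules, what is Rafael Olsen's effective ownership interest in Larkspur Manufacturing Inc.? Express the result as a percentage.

30.87%

Chain via Cobalt Realty LP (R1): 37% × 65% = 24.05% of Larkspur Manufacturing Inc.
Chain via Northgate Textiles S.p.A. (R1): 31% × 22% = 6.82% of Larkspur Manufacturing Inc.
Aggregating (R2): 24.05% + 6.82% = 30.87%.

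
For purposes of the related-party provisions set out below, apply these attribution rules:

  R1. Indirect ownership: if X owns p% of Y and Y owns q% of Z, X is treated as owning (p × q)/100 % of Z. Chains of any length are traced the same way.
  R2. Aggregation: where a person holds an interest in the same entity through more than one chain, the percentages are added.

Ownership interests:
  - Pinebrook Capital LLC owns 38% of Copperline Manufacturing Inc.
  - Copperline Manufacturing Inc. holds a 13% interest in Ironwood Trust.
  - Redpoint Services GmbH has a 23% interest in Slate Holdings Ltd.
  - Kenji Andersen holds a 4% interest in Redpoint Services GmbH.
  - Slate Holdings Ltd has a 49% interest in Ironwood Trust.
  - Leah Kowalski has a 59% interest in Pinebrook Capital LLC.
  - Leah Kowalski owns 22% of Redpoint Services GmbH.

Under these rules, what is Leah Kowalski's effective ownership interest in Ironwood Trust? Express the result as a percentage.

Chain via Redpoint Services GmbH → Slate Holdings Ltd (R1): 22% × 23% × 49% = 2.4794% of Ironwood Trust.
Chain via Pinebrook Capital LLC → Copperline Manufacturing Inc. (R1): 59% × 38% × 13% = 2.9146% of Ironwood Trust.
Aggregating (R2): 2.4794% + 2.9146% = 5.394%.

5.394%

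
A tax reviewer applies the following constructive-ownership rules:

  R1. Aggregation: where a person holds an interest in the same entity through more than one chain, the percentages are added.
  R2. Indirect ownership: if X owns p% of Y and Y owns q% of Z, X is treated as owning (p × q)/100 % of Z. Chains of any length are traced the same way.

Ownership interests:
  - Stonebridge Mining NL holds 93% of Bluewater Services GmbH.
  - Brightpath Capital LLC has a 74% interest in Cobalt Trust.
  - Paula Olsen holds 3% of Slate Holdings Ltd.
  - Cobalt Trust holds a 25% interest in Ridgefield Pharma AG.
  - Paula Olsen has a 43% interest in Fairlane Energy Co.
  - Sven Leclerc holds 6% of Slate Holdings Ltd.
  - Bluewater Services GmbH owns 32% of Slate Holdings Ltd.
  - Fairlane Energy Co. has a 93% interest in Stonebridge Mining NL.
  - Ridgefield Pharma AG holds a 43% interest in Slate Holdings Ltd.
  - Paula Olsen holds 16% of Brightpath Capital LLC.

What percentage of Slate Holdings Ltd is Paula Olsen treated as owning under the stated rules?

Chain via Fairlane Energy Co. → Stonebridge Mining NL → Bluewater Services GmbH (R2): 43% × 93% × 93% × 32% = 11.901024% of Slate Holdings Ltd.
Chain via Brightpath Capital LLC → Cobalt Trust → Ridgefield Pharma AG (R2): 16% × 74% × 25% × 43% = 1.2728% of Slate Holdings Ltd.
Direct interest in Slate Holdings Ltd: 3%.
Aggregating (R1): 11.901024% + 1.2728% + 3% = 16.173824%.

16.173824%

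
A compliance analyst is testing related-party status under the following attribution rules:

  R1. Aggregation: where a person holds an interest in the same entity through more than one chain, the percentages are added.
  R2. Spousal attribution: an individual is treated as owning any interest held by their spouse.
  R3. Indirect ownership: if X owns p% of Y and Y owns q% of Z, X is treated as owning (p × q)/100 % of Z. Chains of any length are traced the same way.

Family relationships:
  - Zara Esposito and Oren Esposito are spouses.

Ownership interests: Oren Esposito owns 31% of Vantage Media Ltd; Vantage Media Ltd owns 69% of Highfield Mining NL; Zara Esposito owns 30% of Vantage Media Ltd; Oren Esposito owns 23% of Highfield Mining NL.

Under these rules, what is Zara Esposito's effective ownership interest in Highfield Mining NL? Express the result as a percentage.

By spousal attribution (R2), Zara Esposito is treated as also owning Oren Esposito's interest in Vantage Media Ltd, giving 30% + 31% = 61%.
By spousal attribution (R2), Zara Esposito is treated as owning Oren Esposito's 23% interest in Highfield Mining NL.
Chain via Vantage Media Ltd (R3): 61% × 69% = 42.09% of Highfield Mining NL.
Direct interest in Highfield Mining NL: 23%.
Aggregating (R1): 42.09% + 23% = 65.09%.

65.09%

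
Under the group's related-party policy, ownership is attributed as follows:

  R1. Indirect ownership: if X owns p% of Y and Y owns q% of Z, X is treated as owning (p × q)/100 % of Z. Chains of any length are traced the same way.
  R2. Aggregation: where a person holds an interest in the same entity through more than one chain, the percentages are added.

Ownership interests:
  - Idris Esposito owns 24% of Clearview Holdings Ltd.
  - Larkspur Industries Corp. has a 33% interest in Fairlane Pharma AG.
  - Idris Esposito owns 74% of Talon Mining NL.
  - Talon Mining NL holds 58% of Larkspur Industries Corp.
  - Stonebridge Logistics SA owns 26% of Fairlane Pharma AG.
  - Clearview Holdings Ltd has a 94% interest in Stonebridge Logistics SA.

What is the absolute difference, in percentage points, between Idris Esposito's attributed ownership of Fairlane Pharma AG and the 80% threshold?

Chain via Clearview Holdings Ltd → Stonebridge Logistics SA (R1): 24% × 94% × 26% = 5.8656% of Fairlane Pharma AG.
Chain via Talon Mining NL → Larkspur Industries Corp. (R1): 74% × 58% × 33% = 14.1636% of Fairlane Pharma AG.
Aggregating (R2): 5.8656% + 14.1636% = 20.0292%.
20.0292% falls short of the 80% threshold by 59.9708 percentage points.

59.9708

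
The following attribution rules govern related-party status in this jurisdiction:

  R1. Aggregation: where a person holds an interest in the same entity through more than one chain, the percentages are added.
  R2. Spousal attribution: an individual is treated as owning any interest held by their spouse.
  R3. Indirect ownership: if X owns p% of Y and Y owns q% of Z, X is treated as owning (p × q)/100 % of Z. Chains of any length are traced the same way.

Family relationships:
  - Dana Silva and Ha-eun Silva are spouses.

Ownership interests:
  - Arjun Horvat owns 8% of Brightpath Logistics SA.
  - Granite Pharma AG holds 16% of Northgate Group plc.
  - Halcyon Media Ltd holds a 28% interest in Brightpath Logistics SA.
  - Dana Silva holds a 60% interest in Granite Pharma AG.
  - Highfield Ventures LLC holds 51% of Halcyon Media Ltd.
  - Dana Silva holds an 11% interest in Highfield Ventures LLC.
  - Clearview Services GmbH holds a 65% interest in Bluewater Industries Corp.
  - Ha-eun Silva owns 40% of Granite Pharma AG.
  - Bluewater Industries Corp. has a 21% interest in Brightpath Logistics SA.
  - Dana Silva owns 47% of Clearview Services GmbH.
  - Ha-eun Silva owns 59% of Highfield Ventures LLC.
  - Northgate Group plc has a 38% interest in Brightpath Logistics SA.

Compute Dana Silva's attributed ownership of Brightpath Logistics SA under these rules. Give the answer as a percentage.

22.4915%

By spousal attribution (R2), Dana Silva is treated as also owning Ha-eun Silva's interest in Highfield Ventures LLC, giving 11% + 59% = 70%.
By spousal attribution (R2), Dana Silva is treated as also owning Ha-eun Silva's interest in Granite Pharma AG, giving 60% + 40% = 100%.
Chain via Highfield Ventures LLC → Halcyon Media Ltd (R3): 70% × 51% × 28% = 9.996% of Brightpath Logistics SA.
Chain via Granite Pharma AG → Northgate Group plc (R3): 100% × 16% × 38% = 6.08% of Brightpath Logistics SA.
Chain via Clearview Services GmbH → Bluewater Industries Corp. (R3): 47% × 65% × 21% = 6.4155% of Brightpath Logistics SA.
Aggregating (R1): 9.996% + 6.08% + 6.4155% = 22.4915%.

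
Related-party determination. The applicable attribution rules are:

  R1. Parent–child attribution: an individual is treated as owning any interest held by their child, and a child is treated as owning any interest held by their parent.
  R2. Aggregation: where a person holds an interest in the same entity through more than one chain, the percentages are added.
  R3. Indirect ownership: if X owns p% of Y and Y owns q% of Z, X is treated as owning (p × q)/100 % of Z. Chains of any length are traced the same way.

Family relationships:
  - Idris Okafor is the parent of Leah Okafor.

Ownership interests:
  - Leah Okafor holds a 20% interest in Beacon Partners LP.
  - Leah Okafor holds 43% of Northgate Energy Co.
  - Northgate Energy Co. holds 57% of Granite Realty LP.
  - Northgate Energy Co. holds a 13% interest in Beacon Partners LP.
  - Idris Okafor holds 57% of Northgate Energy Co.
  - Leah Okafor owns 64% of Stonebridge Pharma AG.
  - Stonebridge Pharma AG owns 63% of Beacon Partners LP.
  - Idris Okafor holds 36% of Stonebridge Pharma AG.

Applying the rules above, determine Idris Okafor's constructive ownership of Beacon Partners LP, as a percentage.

96%

By parent–child attribution (R1), Idris Okafor is treated as also owning Leah Okafor's interest in Stonebridge Pharma AG, giving 36% + 64% = 100%.
By parent–child attribution (R1), Idris Okafor is treated as also owning Leah Okafor's interest in Northgate Energy Co, giving 57% + 43% = 100%.
By parent–child attribution (R1), Idris Okafor is treated as owning Leah Okafor's 20% interest in Beacon Partners LP.
Chain via Stonebridge Pharma AG (R3): 100% × 63% = 63% of Beacon Partners LP.
Chain via Northgate Energy Co. (R3): 100% × 13% = 13% of Beacon Partners LP.
Direct interest in Beacon Partners LP: 20%.
Aggregating (R2): 63% + 13% + 20% = 96%.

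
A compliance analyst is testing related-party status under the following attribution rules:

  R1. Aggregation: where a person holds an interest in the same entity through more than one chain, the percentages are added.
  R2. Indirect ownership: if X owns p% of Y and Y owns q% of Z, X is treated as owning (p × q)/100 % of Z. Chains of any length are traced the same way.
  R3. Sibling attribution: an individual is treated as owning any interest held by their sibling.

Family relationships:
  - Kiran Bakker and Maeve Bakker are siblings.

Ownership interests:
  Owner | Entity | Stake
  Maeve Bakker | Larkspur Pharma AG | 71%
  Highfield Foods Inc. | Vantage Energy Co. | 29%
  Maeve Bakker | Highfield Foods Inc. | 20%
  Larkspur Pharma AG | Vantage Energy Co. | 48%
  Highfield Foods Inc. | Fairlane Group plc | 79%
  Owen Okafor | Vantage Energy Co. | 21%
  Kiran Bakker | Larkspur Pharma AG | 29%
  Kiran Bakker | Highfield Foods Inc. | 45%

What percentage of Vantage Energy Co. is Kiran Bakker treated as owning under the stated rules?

66.85%

By sibling attribution (R3), Kiran Bakker is treated as also owning Maeve Bakker's interest in Highfield Foods Inc, giving 45% + 20% = 65%.
By sibling attribution (R3), Kiran Bakker is treated as also owning Maeve Bakker's interest in Larkspur Pharma AG, giving 29% + 71% = 100%.
Chain via Highfield Foods Inc. (R2): 65% × 29% = 18.85% of Vantage Energy Co.
Chain via Larkspur Pharma AG (R2): 100% × 48% = 48% of Vantage Energy Co.
Aggregating (R1): 18.85% + 48% = 66.85%.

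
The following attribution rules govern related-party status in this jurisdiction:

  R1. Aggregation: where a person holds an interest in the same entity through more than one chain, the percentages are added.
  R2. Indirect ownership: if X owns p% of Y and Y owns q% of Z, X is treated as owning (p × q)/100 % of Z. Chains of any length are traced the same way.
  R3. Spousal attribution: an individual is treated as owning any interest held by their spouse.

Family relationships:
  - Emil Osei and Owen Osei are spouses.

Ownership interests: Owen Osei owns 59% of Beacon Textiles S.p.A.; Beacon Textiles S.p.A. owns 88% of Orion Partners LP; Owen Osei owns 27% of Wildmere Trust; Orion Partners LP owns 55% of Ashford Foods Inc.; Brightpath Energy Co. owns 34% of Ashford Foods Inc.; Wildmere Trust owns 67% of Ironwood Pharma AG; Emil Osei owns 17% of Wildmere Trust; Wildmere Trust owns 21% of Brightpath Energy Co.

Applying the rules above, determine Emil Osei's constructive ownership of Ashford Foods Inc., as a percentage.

By spousal attribution (R3), Emil Osei is treated as also owning Owen Osei's interest in Wildmere Trust, giving 17% + 27% = 44%.
By spousal attribution (R3), Emil Osei is treated as owning Owen Osei's 59% interest in Beacon Textiles S.p.A.
Chain via Wildmere Trust → Brightpath Energy Co. (R2): 44% × 21% × 34% = 3.1416% of Ashford Foods Inc.
Chain via Beacon Textiles S.p.A. → Orion Partners LP (R2): 59% × 88% × 55% = 28.556% of Ashford Foods Inc.
Aggregating (R1): 3.1416% + 28.556% = 31.6976%.

31.6976%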